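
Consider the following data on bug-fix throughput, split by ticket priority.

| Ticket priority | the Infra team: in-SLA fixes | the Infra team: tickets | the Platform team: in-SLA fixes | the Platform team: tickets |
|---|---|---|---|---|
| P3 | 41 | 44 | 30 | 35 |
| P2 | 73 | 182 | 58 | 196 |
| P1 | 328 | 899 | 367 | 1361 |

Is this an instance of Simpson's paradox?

P3: the Infra team 41/44 = 93.2%, the Platform team 30/35 = 85.7% → the Infra team
P2: the Infra team 73/182 = 40.1%, the Platform team 58/196 = 29.6% → the Infra team
P1: the Infra team 328/899 = 36.5%, the Platform team 367/1361 = 27.0% → the Infra team
Overall: the Infra team 442/1125 = 39.3%, the Platform team 455/1592 = 28.6% → the Infra team
The Infra team wins overall and in every ticket group — no reversal.

No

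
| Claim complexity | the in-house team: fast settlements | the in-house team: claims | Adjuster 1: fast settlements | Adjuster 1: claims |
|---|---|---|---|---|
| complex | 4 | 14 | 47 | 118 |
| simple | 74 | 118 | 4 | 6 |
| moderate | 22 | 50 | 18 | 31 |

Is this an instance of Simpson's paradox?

Yes

Complex: the in-house team 4/14 = 28.6%, Adjuster 1 47/118 = 39.8% → Adjuster 1
Simple: the in-house team 74/118 = 62.7%, Adjuster 1 4/6 = 66.7% → Adjuster 1
Moderate: the in-house team 22/50 = 44.0%, Adjuster 1 18/31 = 58.1% → Adjuster 1
Overall: the in-house team 100/182 = 54.9%, Adjuster 1 69/155 = 44.5% → the in-house team
Adjuster 1 wins each claim group but the in-house team wins overall — the comparison reverses. Adjuster 1's claims skew toward complex, which has a lower base rate.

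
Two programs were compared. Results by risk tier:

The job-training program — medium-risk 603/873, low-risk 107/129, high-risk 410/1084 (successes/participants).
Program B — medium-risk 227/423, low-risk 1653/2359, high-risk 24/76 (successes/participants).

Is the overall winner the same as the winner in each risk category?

No

Medium-risk: the job-training program 603/873 = 69.1%, Program B 227/423 = 53.7% → the job-training program
Low-risk: the job-training program 107/129 = 82.9%, Program B 1653/2359 = 70.1% → the job-training program
High-risk: the job-training program 410/1084 = 37.8%, Program B 24/76 = 31.6% → the job-training program
Overall: the job-training program 1120/2086 = 53.7%, Program B 1904/2858 = 66.6% → Program B
The job-training program wins each risk group but Program B wins overall — the comparison reverses. The job-training program's participants skew toward high-risk, which has a lower base rate.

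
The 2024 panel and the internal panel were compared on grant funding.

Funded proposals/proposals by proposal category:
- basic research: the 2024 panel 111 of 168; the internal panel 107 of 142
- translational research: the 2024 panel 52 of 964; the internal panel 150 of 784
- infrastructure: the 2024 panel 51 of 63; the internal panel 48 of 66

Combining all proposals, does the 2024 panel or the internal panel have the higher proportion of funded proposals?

the internal panel

Basic research: the 2024 panel 111/168 = 66.1%, the internal panel 107/142 = 75.4% → the internal panel
Translational research: the 2024 panel 52/964 = 5.4%, the internal panel 150/784 = 19.1% → the internal panel
Infrastructure: the 2024 panel 51/63 = 81.0%, the internal panel 48/66 = 72.7% → the 2024 panel
Overall: the 2024 panel 214/1195 = 17.9%, the internal panel 305/992 = 30.7% → the internal panel
(Neither sweeps every proposal group, but the internal panel has the higher pooled rate.)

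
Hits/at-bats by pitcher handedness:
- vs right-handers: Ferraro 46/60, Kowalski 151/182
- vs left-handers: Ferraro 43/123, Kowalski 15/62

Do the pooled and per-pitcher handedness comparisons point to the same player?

Vs right-handers: Ferraro 46/60 = 76.7%, Kowalski 151/182 = 83.0% → Kowalski
Vs left-handers: Ferraro 43/123 = 35.0%, Kowalski 15/62 = 24.2% → Ferraro
Overall: Ferraro 89/183 = 48.6%, Kowalski 166/244 = 68.0% → Kowalski
Neither sweeps: Ferraro wins 1 of 2 groups, Kowalski wins 1. Kowalski wins overall but not every group — no Simpson reversal.

No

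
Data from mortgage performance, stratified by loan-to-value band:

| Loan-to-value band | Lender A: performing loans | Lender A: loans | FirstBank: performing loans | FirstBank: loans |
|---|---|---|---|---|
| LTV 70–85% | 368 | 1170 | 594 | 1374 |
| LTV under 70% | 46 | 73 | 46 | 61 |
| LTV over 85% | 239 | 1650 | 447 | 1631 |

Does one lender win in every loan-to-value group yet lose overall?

LTV 70–85%: Lender A 368/1170 = 31.5%, FirstBank 594/1374 = 43.2% → FirstBank
LTV under 70%: Lender A 46/73 = 63.0%, FirstBank 46/61 = 75.4% → FirstBank
LTV over 85%: Lender A 239/1650 = 14.5%, FirstBank 447/1631 = 27.4% → FirstBank
Overall: Lender A 653/2893 = 22.6%, FirstBank 1087/3066 = 35.5% → FirstBank
FirstBank wins overall and in every loan-to-value group — no reversal.

No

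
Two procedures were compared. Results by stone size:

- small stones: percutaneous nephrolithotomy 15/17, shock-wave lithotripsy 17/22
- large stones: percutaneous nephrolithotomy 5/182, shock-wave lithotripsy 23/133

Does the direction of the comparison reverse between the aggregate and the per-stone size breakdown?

Small stones: percutaneous nephrolithotomy 15/17 = 88.2%, shock-wave lithotripsy 17/22 = 77.3% → percutaneous nephrolithotomy
Large stones: percutaneous nephrolithotomy 5/182 = 2.7%, shock-wave lithotripsy 23/133 = 17.3% → shock-wave lithotripsy
Overall: percutaneous nephrolithotomy 20/199 = 10.1%, shock-wave lithotripsy 40/155 = 25.8% → shock-wave lithotripsy
Neither sweeps: percutaneous nephrolithotomy wins 1 of 2 groups, shock-wave lithotripsy wins 1. Shock-wave lithotripsy wins overall but not every group — no Simpson reversal.

No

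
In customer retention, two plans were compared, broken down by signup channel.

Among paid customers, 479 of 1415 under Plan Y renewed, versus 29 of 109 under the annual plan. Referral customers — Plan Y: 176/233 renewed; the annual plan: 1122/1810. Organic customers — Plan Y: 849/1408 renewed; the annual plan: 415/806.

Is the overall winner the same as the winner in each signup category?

Paid: Plan Y 479/1415 = 33.9%, the annual plan 29/109 = 26.6% → Plan Y
Referral: Plan Y 176/233 = 75.5%, the annual plan 1122/1810 = 62.0% → Plan Y
Organic: Plan Y 849/1408 = 60.3%, the annual plan 415/806 = 51.5% → Plan Y
Overall: Plan Y 1504/3056 = 49.2%, the annual plan 1566/2725 = 57.5% → the annual plan
Plan Y wins each signup group but the annual plan wins overall — the comparison reverses. Plan Y's customers skew toward paid, which has a lower base rate.

No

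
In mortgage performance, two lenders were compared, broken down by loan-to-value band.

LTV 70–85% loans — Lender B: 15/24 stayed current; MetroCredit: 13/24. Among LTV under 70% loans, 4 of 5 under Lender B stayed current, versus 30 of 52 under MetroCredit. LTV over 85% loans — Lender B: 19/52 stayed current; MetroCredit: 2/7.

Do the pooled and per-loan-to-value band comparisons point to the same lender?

No

LTV 70–85%: Lender B 15/24 = 62.5%, MetroCredit 13/24 = 54.2% → Lender B
LTV under 70%: Lender B 4/5 = 80.0%, MetroCredit 30/52 = 57.7% → Lender B
LTV over 85%: Lender B 19/52 = 36.5%, MetroCredit 2/7 = 28.6% → Lender B
Overall: Lender B 38/81 = 46.9%, MetroCredit 45/83 = 54.2% → MetroCredit
Lender B wins each loan-to-value group but MetroCredit wins overall — the comparison reverses. Lender B's loans skew toward LTV over 85%, which has a lower base rate.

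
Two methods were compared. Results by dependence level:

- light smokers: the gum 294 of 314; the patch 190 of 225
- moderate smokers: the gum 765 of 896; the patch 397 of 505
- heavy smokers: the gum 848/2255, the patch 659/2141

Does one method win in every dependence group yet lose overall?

Light smokers: the gum 294/314 = 93.6%, the patch 190/225 = 84.4% → the gum
Moderate smokers: the gum 765/896 = 85.4%, the patch 397/505 = 78.6% → the gum
Heavy smokers: the gum 848/2255 = 37.6%, the patch 659/2141 = 30.8% → the gum
Overall: the gum 1907/3465 = 55.0%, the patch 1246/2871 = 43.4% → the gum
The gum wins overall and in every dependence group — no reversal.

No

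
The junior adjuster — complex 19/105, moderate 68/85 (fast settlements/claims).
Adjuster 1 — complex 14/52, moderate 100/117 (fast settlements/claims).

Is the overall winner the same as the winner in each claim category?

Yes

Complex: the junior adjuster 19/105 = 18.1%, Adjuster 1 14/52 = 26.9% → Adjuster 1
Moderate: the junior adjuster 68/85 = 80.0%, Adjuster 1 100/117 = 85.5% → Adjuster 1
Overall: the junior adjuster 87/190 = 45.8%, Adjuster 1 114/169 = 67.5% → Adjuster 1
Adjuster 1 wins overall and in every claim group — no reversal.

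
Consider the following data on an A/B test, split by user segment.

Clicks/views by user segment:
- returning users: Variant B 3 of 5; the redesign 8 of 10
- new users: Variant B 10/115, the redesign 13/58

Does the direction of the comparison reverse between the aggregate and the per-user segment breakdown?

Returning users: Variant B 3/5 = 60.0%, the redesign 8/10 = 80.0% → the redesign
New users: Variant B 10/115 = 8.7%, the redesign 13/58 = 22.4% → the redesign
Overall: Variant B 13/120 = 10.8%, the redesign 21/68 = 30.9% → the redesign
The redesign wins overall and in every user group — no reversal.

No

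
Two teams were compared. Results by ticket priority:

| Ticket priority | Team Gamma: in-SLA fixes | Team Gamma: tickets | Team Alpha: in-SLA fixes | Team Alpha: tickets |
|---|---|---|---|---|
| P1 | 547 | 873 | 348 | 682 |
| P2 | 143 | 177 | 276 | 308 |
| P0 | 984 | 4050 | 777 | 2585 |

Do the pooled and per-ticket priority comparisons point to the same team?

P1: Team Gamma 547/873 = 62.7%, Team Alpha 348/682 = 51.0% → Team Gamma
P2: Team Gamma 143/177 = 80.8%, Team Alpha 276/308 = 89.6% → Team Alpha
P0: Team Gamma 984/4050 = 24.3%, Team Alpha 777/2585 = 30.1% → Team Alpha
Overall: Team Gamma 1674/5100 = 32.8%, Team Alpha 1401/3575 = 39.2% → Team Alpha
Neither sweeps: Team Gamma wins 1 of 3 groups, Team Alpha wins 2. Team Alpha wins overall but not every group — no Simpson reversal.

No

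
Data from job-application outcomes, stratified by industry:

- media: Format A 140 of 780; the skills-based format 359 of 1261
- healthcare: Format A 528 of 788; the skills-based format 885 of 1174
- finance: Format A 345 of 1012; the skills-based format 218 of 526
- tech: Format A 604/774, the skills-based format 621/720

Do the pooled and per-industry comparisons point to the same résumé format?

Yes

Media: Format A 140/780 = 17.9%, the skills-based format 359/1261 = 28.5% → the skills-based format
Healthcare: Format A 528/788 = 67.0%, the skills-based format 885/1174 = 75.4% → the skills-based format
Finance: Format A 345/1012 = 34.1%, the skills-based format 218/526 = 41.4% → the skills-based format
Tech: Format A 604/774 = 78.0%, the skills-based format 621/720 = 86.2% → the skills-based format
Overall: Format A 1617/3354 = 48.2%, the skills-based format 2083/3681 = 56.6% → the skills-based format
The skills-based format wins overall and in every industry group — no reversal.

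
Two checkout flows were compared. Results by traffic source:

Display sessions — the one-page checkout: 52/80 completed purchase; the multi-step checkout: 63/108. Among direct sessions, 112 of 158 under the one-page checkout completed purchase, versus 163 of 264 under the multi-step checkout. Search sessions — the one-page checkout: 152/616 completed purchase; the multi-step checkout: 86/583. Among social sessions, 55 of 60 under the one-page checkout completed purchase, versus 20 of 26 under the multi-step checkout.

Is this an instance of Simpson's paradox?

Display: the one-page checkout 52/80 = 65.0%, the multi-step checkout 63/108 = 58.3% → the one-page checkout
Direct: the one-page checkout 112/158 = 70.9%, the multi-step checkout 163/264 = 61.7% → the one-page checkout
Search: the one-page checkout 152/616 = 24.7%, the multi-step checkout 86/583 = 14.8% → the one-page checkout
Social: the one-page checkout 55/60 = 91.7%, the multi-step checkout 20/26 = 76.9% → the one-page checkout
Overall: the one-page checkout 371/914 = 40.6%, the multi-step checkout 332/981 = 33.8% → the one-page checkout
The one-page checkout wins overall and in every traffic group — no reversal.

No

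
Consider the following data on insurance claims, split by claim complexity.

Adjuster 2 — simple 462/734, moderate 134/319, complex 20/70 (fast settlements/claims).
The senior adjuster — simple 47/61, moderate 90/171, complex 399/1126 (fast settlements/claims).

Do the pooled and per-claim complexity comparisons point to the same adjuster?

Simple: Adjuster 2 462/734 = 62.9%, the senior adjuster 47/61 = 77.0% → the senior adjuster
Moderate: Adjuster 2 134/319 = 42.0%, the senior adjuster 90/171 = 52.6% → the senior adjuster
Complex: Adjuster 2 20/70 = 28.6%, the senior adjuster 399/1126 = 35.4% → the senior adjuster
Overall: Adjuster 2 616/1123 = 54.9%, the senior adjuster 536/1358 = 39.5% → Adjuster 2
The senior adjuster wins each claim group but Adjuster 2 wins overall — the comparison reverses. The senior adjuster's claims skew toward complex, which has a lower base rate.

No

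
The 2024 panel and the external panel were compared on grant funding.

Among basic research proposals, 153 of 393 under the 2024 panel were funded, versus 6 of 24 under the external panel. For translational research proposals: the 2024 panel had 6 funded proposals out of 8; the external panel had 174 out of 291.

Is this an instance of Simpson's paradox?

Yes

Basic research: the 2024 panel 153/393 = 38.9%, the external panel 6/24 = 25.0% → the 2024 panel
Translational research: the 2024 panel 6/8 = 75.0%, the external panel 174/291 = 59.8% → the 2024 panel
Overall: the 2024 panel 159/401 = 39.7%, the external panel 180/315 = 57.1% → the external panel
The 2024 panel wins each proposal group but the external panel wins overall — the comparison reverses. The 2024 panel's proposals skew toward basic research, which has a lower base rate.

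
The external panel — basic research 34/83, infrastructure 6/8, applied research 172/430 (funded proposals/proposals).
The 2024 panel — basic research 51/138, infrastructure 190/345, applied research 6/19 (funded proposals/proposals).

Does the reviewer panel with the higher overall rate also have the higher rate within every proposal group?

Basic research: the external panel 34/83 = 41.0%, the 2024 panel 51/138 = 37.0% → the external panel
Infrastructure: the external panel 6/8 = 75.0%, the 2024 panel 190/345 = 55.1% → the external panel
Applied research: the external panel 172/430 = 40.0%, the 2024 panel 6/19 = 31.6% → the external panel
Overall: the external panel 212/521 = 40.7%, the 2024 panel 247/502 = 49.2% → the 2024 panel
The external panel wins each proposal group but the 2024 panel wins overall — the comparison reverses. The external panel's proposals skew toward applied research, which has a lower base rate.

No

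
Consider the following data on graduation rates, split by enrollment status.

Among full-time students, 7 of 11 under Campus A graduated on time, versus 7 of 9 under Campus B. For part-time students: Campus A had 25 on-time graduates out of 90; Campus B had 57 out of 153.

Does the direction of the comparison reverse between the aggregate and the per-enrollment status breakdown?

Full-time: Campus A 7/11 = 63.6%, Campus B 7/9 = 77.8% → Campus B
Part-time: Campus A 25/90 = 27.8%, Campus B 57/153 = 37.3% → Campus B
Overall: Campus A 32/101 = 31.7%, Campus B 64/162 = 39.5% → Campus B
Campus B wins overall and in every enrollment group — no reversal.

No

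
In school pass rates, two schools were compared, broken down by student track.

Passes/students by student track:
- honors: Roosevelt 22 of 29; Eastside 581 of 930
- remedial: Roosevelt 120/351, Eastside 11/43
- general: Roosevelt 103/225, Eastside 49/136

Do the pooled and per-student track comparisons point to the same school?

No

Honors: Roosevelt 22/29 = 75.9%, Eastside 581/930 = 62.5% → Roosevelt
Remedial: Roosevelt 120/351 = 34.2%, Eastside 11/43 = 25.6% → Roosevelt
General: Roosevelt 103/225 = 45.8%, Eastside 49/136 = 36.0% → Roosevelt
Overall: Roosevelt 245/605 = 40.5%, Eastside 641/1109 = 57.8% → Eastside
Roosevelt wins each student group but Eastside wins overall — the comparison reverses. Roosevelt's students skew toward remedial, which has a lower base rate.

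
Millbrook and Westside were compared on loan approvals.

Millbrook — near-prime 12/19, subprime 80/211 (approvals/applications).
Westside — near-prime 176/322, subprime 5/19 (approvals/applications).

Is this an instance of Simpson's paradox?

Yes

Near-prime: Millbrook 12/19 = 63.2%, Westside 176/322 = 54.7% → Millbrook
Subprime: Millbrook 80/211 = 37.9%, Westside 5/19 = 26.3% → Millbrook
Overall: Millbrook 92/230 = 40.0%, Westside 181/341 = 53.1% → Westside
Millbrook wins each credit group but Westside wins overall — the comparison reverses. Millbrook's applications skew toward subprime, which has a lower base rate.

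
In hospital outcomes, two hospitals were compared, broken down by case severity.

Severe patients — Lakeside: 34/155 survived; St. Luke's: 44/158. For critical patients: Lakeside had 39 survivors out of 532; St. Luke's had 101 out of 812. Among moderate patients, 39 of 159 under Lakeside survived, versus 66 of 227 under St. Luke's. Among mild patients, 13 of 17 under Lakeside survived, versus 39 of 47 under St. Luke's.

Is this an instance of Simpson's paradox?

Severe: Lakeside 34/155 = 21.9%, St. Luke's 44/158 = 27.8% → St. Luke's
Critical: Lakeside 39/532 = 7.3%, St. Luke's 101/812 = 12.4% → St. Luke's
Moderate: Lakeside 39/159 = 24.5%, St. Luke's 66/227 = 29.1% → St. Luke's
Mild: Lakeside 13/17 = 76.5%, St. Luke's 39/47 = 83.0% → St. Luke's
Overall: Lakeside 125/863 = 14.5%, St. Luke's 250/1244 = 20.1% → St. Luke's
St. Luke's wins overall and in every case group — no reversal.

No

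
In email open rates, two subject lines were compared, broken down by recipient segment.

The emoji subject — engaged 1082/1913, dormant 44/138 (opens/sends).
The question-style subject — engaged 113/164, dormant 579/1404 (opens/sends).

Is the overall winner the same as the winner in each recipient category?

No

Engaged: the emoji subject 1082/1913 = 56.6%, the question-style subject 113/164 = 68.9% → the question-style subject
Dormant: the emoji subject 44/138 = 31.9%, the question-style subject 579/1404 = 41.2% → the question-style subject
Overall: the emoji subject 1126/2051 = 54.9%, the question-style subject 692/1568 = 44.1% → the emoji subject
The question-style subject wins each recipient group but the emoji subject wins overall — the comparison reverses. The question-style subject's sends skew toward dormant, which has a lower base rate.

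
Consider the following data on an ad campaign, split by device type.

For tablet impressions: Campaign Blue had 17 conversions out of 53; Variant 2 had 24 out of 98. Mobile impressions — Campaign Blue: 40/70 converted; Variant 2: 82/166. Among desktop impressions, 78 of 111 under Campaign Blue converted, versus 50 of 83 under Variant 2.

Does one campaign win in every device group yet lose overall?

No

Tablet: Campaign Blue 17/53 = 32.1%, Variant 2 24/98 = 24.5% → Campaign Blue
Mobile: Campaign Blue 40/70 = 57.1%, Variant 2 82/166 = 49.4% → Campaign Blue
Desktop: Campaign Blue 78/111 = 70.3%, Variant 2 50/83 = 60.2% → Campaign Blue
Overall: Campaign Blue 135/234 = 57.7%, Variant 2 156/347 = 45.0% → Campaign Blue
Campaign Blue wins overall and in every device group — no reversal.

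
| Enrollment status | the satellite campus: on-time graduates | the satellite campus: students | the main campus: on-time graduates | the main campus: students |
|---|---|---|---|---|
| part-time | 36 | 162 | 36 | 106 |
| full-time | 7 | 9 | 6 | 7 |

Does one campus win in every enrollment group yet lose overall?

No

Part-time: the satellite campus 36/162 = 22.2%, the main campus 36/106 = 34.0% → the main campus
Full-time: the satellite campus 7/9 = 77.8%, the main campus 6/7 = 85.7% → the main campus
Overall: the satellite campus 43/171 = 25.1%, the main campus 42/113 = 37.2% → the main campus
The main campus wins overall and in every enrollment group — no reversal.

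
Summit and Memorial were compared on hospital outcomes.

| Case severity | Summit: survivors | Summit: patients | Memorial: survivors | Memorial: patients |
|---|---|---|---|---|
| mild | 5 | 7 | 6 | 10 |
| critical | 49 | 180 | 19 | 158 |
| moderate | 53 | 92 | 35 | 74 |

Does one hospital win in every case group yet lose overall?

Mild: Summit 5/7 = 71.4%, Memorial 6/10 = 60.0% → Summit
Critical: Summit 49/180 = 27.2%, Memorial 19/158 = 12.0% → Summit
Moderate: Summit 53/92 = 57.6%, Memorial 35/74 = 47.3% → Summit
Overall: Summit 107/279 = 38.4%, Memorial 60/242 = 24.8% → Summit
Summit wins overall and in every case group — no reversal.

No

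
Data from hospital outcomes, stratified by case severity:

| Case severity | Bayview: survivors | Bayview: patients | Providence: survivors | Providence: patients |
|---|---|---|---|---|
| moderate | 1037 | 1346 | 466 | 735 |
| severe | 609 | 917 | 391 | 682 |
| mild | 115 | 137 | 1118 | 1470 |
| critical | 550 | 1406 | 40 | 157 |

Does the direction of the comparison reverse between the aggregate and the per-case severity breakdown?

Moderate: Bayview 1037/1346 = 77.0%, Providence 466/735 = 63.4% → Bayview
Severe: Bayview 609/917 = 66.4%, Providence 391/682 = 57.3% → Bayview
Mild: Bayview 115/137 = 83.9%, Providence 1118/1470 = 76.1% → Bayview
Critical: Bayview 550/1406 = 39.1%, Providence 40/157 = 25.5% → Bayview
Overall: Bayview 2311/3806 = 60.7%, Providence 2015/3044 = 66.2% → Providence
Bayview wins each case group but Providence wins overall — the comparison reverses. Bayview's patients skew toward critical, which has a lower base rate.

Yes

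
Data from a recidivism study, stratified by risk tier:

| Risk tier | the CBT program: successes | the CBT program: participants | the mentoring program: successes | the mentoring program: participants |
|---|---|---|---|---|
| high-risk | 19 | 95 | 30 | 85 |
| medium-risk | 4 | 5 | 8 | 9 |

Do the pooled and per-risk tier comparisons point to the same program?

Yes

High-risk: the CBT program 19/95 = 20.0%, the mentoring program 30/85 = 35.3% → the mentoring program
Medium-risk: the CBT program 4/5 = 80.0%, the mentoring program 8/9 = 88.9% → the mentoring program
Overall: the CBT program 23/100 = 23.0%, the mentoring program 38/94 = 40.4% → the mentoring program
The mentoring program wins overall and in every risk group — no reversal.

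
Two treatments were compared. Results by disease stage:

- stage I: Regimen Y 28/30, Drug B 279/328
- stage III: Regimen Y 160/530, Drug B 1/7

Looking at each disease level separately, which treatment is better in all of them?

Regimen Y

Stage I: Regimen Y 28/30 = 93.3%, Drug B 279/328 = 85.1% → Regimen Y
Stage III: Regimen Y 160/530 = 30.2%, Drug B 1/7 = 14.3% → Regimen Y
Regimen Y has the higher rate in both groups.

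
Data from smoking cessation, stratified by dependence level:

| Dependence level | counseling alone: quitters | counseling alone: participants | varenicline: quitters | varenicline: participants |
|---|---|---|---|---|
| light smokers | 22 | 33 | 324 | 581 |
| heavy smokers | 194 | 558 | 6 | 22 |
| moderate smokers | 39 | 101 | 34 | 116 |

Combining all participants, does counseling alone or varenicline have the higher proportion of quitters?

varenicline

Light smokers: counseling alone 22/33 = 66.7%, varenicline 324/581 = 55.8% → counseling alone
Heavy smokers: counseling alone 194/558 = 34.8%, varenicline 6/22 = 27.3% → counseling alone
Moderate smokers: counseling alone 39/101 = 38.6%, varenicline 34/116 = 29.3% → counseling alone
Overall: counseling alone 255/692 = 36.8%, varenicline 364/719 = 50.6% → varenicline
(Counseling alone wins every dependence group but varenicline wins overall — counseling alone's participants skew toward the low-rate heavy smokers group.)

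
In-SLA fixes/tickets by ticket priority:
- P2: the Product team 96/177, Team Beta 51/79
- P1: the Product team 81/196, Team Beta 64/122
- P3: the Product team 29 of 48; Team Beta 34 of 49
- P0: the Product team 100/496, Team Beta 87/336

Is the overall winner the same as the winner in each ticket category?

P2: the Product team 96/177 = 54.2%, Team Beta 51/79 = 64.6% → Team Beta
P1: the Product team 81/196 = 41.3%, Team Beta 64/122 = 52.5% → Team Beta
P3: the Product team 29/48 = 60.4%, Team Beta 34/49 = 69.4% → Team Beta
P0: the Product team 100/496 = 20.2%, Team Beta 87/336 = 25.9% → Team Beta
Overall: the Product team 306/917 = 33.4%, Team Beta 236/586 = 40.3% → Team Beta
Team Beta wins overall and in every ticket group — no reversal.

Yes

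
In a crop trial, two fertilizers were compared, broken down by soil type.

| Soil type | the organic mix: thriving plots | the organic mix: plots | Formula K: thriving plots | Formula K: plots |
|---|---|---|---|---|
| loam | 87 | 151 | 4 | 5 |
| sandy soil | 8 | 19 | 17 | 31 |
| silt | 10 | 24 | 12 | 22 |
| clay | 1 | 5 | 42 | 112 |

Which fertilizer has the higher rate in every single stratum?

Loam: the organic mix 87/151 = 57.6%, Formula K 4/5 = 80.0% → Formula K
Sandy soil: the organic mix 8/19 = 42.1%, Formula K 17/31 = 54.8% → Formula K
Silt: the organic mix 10/24 = 41.7%, Formula K 12/22 = 54.5% → Formula K
Clay: the organic mix 1/5 = 20.0%, Formula K 42/112 = 37.5% → Formula K
Formula K has the higher rate in all 4 groups.

Formula K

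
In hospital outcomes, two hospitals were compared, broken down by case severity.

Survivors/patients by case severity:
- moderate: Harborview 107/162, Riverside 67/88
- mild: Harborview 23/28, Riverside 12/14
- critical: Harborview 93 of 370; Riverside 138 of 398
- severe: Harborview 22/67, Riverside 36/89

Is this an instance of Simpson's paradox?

Moderate: Harborview 107/162 = 66.0%, Riverside 67/88 = 76.1% → Riverside
Mild: Harborview 23/28 = 82.1%, Riverside 12/14 = 85.7% → Riverside
Critical: Harborview 93/370 = 25.1%, Riverside 138/398 = 34.7% → Riverside
Severe: Harborview 22/67 = 32.8%, Riverside 36/89 = 40.4% → Riverside
Overall: Harborview 245/627 = 39.1%, Riverside 253/589 = 43.0% → Riverside
Riverside wins overall and in every case group — no reversal.

No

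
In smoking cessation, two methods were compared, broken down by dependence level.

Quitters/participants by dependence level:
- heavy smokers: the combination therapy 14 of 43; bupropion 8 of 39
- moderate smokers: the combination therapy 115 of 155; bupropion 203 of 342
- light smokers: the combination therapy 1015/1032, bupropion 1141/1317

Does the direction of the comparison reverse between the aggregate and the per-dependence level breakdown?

Heavy smokers: the combination therapy 14/43 = 32.6%, bupropion 8/39 = 20.5% → the combination therapy
Moderate smokers: the combination therapy 115/155 = 74.2%, bupropion 203/342 = 59.4% → the combination therapy
Light smokers: the combination therapy 1015/1032 = 98.4%, bupropion 1141/1317 = 86.6% → the combination therapy
Overall: the combination therapy 1144/1230 = 93.0%, bupropion 1352/1698 = 79.6% → the combination therapy
The combination therapy wins overall and in every dependence group — no reversal.

No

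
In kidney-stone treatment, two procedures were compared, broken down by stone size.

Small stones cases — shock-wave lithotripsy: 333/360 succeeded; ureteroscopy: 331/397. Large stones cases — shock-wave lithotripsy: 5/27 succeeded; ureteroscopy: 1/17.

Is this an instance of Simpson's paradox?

No

Small stones: shock-wave lithotripsy 333/360 = 92.5%, ureteroscopy 331/397 = 83.4% → shock-wave lithotripsy
Large stones: shock-wave lithotripsy 5/27 = 18.5%, ureteroscopy 1/17 = 5.9% → shock-wave lithotripsy
Overall: shock-wave lithotripsy 338/387 = 87.3%, ureteroscopy 332/414 = 80.2% → shock-wave lithotripsy
Shock-wave lithotripsy wins overall and in every stone group — no reversal.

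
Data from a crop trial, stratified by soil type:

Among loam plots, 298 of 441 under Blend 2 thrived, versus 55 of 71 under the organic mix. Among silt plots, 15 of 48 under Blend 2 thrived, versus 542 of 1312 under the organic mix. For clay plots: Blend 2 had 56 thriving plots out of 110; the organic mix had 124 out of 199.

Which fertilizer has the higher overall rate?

Blend 2

Loam: Blend 2 298/441 = 67.6%, the organic mix 55/71 = 77.5% → the organic mix
Silt: Blend 2 15/48 = 31.2%, the organic mix 542/1312 = 41.3% → the organic mix
Clay: Blend 2 56/110 = 50.9%, the organic mix 124/199 = 62.3% → the organic mix
Overall: Blend 2 369/599 = 61.6%, the organic mix 721/1582 = 45.6% → Blend 2
(The organic mix wins every soil group but Blend 2 wins overall — the organic mix's plots skew toward the low-rate silt group.)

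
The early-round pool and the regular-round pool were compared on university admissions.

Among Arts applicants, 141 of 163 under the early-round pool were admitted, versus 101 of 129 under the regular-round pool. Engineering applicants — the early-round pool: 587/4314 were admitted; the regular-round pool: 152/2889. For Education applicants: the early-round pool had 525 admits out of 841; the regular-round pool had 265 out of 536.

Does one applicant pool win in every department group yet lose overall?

No

Arts: the early-round pool 141/163 = 86.5%, the regular-round pool 101/129 = 78.3% → the early-round pool
Engineering: the early-round pool 587/4314 = 13.6%, the regular-round pool 152/2889 = 5.3% → the early-round pool
Education: the early-round pool 525/841 = 62.4%, the regular-round pool 265/536 = 49.4% → the early-round pool
Overall: the early-round pool 1253/5318 = 23.6%, the regular-round pool 518/3554 = 14.6% → the early-round pool
The early-round pool wins overall and in every department group — no reversal.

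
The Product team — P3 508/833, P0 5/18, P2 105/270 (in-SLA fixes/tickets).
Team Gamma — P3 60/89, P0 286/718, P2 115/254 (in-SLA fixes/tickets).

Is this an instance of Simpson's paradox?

P3: the Product team 508/833 = 61.0%, Team Gamma 60/89 = 67.4% → Team Gamma
P0: the Product team 5/18 = 27.8%, Team Gamma 286/718 = 39.8% → Team Gamma
P2: the Product team 105/270 = 38.9%, Team Gamma 115/254 = 45.3% → Team Gamma
Overall: the Product team 618/1121 = 55.1%, Team Gamma 461/1061 = 43.4% → the Product team
Team Gamma wins each ticket group but the Product team wins overall — the comparison reverses. Team Gamma's tickets skew toward P0, which has a lower base rate.

Yes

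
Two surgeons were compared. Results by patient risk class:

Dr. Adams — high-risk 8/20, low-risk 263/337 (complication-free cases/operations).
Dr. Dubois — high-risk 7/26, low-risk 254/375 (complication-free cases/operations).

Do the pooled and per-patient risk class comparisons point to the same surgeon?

High-risk: Dr. Adams 8/20 = 40.0%, Dr. Dubois 7/26 = 26.9% → Dr. Adams
Low-risk: Dr. Adams 263/337 = 78.0%, Dr. Dubois 254/375 = 67.7% → Dr. Adams
Overall: Dr. Adams 271/357 = 75.9%, Dr. Dubois 261/401 = 65.1% → Dr. Adams
Dr. Adams wins overall and in every patient risk group — no reversal.

Yes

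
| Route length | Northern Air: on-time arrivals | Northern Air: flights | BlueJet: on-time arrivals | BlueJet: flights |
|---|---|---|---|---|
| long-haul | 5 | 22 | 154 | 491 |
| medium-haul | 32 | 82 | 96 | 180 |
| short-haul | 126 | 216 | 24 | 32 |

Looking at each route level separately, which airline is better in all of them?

Long-haul: Northern Air 5/22 = 22.7%, BlueJet 154/491 = 31.4% → BlueJet
Medium-haul: Northern Air 32/82 = 39.0%, BlueJet 96/180 = 53.3% → BlueJet
Short-haul: Northern Air 126/216 = 58.3%, BlueJet 24/32 = 75.0% → BlueJet
BlueJet has the higher rate in all 3 groups.

BlueJet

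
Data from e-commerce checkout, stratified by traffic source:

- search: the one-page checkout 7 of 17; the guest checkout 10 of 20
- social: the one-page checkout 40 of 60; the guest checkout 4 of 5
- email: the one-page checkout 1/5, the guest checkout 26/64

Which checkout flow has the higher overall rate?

the one-page checkout

Search: the one-page checkout 7/17 = 41.2%, the guest checkout 10/20 = 50.0% → the guest checkout
Social: the one-page checkout 40/60 = 66.7%, the guest checkout 4/5 = 80.0% → the guest checkout
Email: the one-page checkout 1/5 = 20.0%, the guest checkout 26/64 = 40.6% → the guest checkout
Overall: the one-page checkout 48/82 = 58.5%, the guest checkout 40/89 = 44.9% → the one-page checkout
(The guest checkout wins every traffic group but the one-page checkout wins overall — the guest checkout's sessions skew toward the low-rate email group.)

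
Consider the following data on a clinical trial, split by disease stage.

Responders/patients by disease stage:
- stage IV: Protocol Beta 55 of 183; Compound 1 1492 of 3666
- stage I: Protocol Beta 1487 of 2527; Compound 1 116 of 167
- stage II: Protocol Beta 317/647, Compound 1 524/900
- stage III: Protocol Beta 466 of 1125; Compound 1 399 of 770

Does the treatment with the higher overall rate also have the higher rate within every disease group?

Stage IV: Protocol Beta 55/183 = 30.1%, Compound 1 1492/3666 = 40.7% → Compound 1
Stage I: Protocol Beta 1487/2527 = 58.8%, Compound 1 116/167 = 69.5% → Compound 1
Stage II: Protocol Beta 317/647 = 49.0%, Compound 1 524/900 = 58.2% → Compound 1
Stage III: Protocol Beta 466/1125 = 41.4%, Compound 1 399/770 = 51.8% → Compound 1
Overall: Protocol Beta 2325/4482 = 51.9%, Compound 1 2531/5503 = 46.0% → Protocol Beta
Compound 1 wins each disease group but Protocol Beta wins overall — the comparison reverses. Compound 1's patients skew toward stage IV, which has a lower base rate.

No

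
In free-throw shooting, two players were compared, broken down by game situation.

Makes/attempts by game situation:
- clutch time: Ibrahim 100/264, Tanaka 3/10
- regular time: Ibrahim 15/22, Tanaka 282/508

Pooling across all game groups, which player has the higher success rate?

Clutch time: Ibrahim 100/264 = 37.9%, Tanaka 3/10 = 30.0% → Ibrahim
Regular time: Ibrahim 15/22 = 68.2%, Tanaka 282/508 = 55.5% → Ibrahim
Overall: Ibrahim 115/286 = 40.2%, Tanaka 285/518 = 55.0% → Tanaka
(Ibrahim wins every game group but Tanaka wins overall — Ibrahim's attempts skew toward the low-rate clutch time group.)

Tanaka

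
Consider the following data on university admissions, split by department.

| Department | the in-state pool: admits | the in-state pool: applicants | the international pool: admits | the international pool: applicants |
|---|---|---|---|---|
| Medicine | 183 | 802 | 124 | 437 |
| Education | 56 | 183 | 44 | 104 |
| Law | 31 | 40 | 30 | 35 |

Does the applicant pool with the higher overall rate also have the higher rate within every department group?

Yes

Medicine: the in-state pool 183/802 = 22.8%, the international pool 124/437 = 28.4% → the international pool
Education: the in-state pool 56/183 = 30.6%, the international pool 44/104 = 42.3% → the international pool
Law: the in-state pool 31/40 = 77.5%, the international pool 30/35 = 85.7% → the international pool
Overall: the in-state pool 270/1025 = 26.3%, the international pool 198/576 = 34.4% → the international pool
The international pool wins overall and in every department group — no reversal.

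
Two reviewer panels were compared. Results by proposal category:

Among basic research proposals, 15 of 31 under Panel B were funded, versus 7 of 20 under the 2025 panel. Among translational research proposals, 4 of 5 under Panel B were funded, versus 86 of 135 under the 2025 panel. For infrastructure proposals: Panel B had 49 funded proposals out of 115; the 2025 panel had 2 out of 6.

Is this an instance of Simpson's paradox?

Basic research: Panel B 15/31 = 48.4%, the 2025 panel 7/20 = 35.0% → Panel B
Translational research: Panel B 4/5 = 80.0%, the 2025 panel 86/135 = 63.7% → Panel B
Infrastructure: Panel B 49/115 = 42.6%, the 2025 panel 2/6 = 33.3% → Panel B
Overall: Panel B 68/151 = 45.0%, the 2025 panel 95/161 = 59.0% → the 2025 panel
Panel B wins each proposal group but the 2025 panel wins overall — the comparison reverses. Panel B's proposals skew toward infrastructure, which has a lower base rate.

Yes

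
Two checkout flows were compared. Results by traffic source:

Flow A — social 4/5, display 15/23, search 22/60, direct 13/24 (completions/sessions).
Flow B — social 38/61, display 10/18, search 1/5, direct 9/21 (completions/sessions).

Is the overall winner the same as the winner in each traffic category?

No

Social: Flow A 4/5 = 80.0%, Flow B 38/61 = 62.3% → Flow A
Display: Flow A 15/23 = 65.2%, Flow B 10/18 = 55.6% → Flow A
Search: Flow A 22/60 = 36.7%, Flow B 1/5 = 20.0% → Flow A
Direct: Flow A 13/24 = 54.2%, Flow B 9/21 = 42.9% → Flow A
Overall: Flow A 54/112 = 48.2%, Flow B 58/105 = 55.2% → Flow B
Flow A wins each traffic group but Flow B wins overall — the comparison reverses. Flow A's sessions skew toward search, which has a lower base rate.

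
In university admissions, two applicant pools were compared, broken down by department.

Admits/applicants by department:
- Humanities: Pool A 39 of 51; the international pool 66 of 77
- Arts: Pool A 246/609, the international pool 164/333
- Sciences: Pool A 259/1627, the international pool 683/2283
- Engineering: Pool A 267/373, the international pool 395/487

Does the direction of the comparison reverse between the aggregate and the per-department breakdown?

Humanities: Pool A 39/51 = 76.5%, the international pool 66/77 = 85.7% → the international pool
Arts: Pool A 246/609 = 40.4%, the international pool 164/333 = 49.2% → the international pool
Sciences: Pool A 259/1627 = 15.9%, the international pool 683/2283 = 29.9% → the international pool
Engineering: Pool A 267/373 = 71.6%, the international pool 395/487 = 81.1% → the international pool
Overall: Pool A 811/2660 = 30.5%, the international pool 1308/3180 = 41.1% → the international pool
The international pool wins overall and in every department group — no reversal.

No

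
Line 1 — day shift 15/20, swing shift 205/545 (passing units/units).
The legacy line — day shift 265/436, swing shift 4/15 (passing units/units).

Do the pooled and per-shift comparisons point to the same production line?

Day shift: Line 1 15/20 = 75.0%, the legacy line 265/436 = 60.8% → Line 1
Swing shift: Line 1 205/545 = 37.6%, the legacy line 4/15 = 26.7% → Line 1
Overall: Line 1 220/565 = 38.9%, the legacy line 269/451 = 59.6% → the legacy line
Line 1 wins each shift group but the legacy line wins overall — the comparison reverses. Line 1's units skew toward swing shift, which has a lower base rate.

No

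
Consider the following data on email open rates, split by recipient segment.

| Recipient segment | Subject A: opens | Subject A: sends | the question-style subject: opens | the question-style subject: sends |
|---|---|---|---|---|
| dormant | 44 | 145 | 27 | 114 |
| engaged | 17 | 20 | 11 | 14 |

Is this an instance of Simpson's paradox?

No

Dormant: Subject A 44/145 = 30.3%, the question-style subject 27/114 = 23.7% → Subject A
Engaged: Subject A 17/20 = 85.0%, the question-style subject 11/14 = 78.6% → Subject A
Overall: Subject A 61/165 = 37.0%, the question-style subject 38/128 = 29.7% → Subject A
Subject A wins overall and in every recipient group — no reversal.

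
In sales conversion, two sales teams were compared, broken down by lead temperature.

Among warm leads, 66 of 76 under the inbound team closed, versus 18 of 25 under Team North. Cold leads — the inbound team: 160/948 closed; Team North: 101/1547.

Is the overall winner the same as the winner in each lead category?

Yes

Warm: the inbound team 66/76 = 86.8%, Team North 18/25 = 72.0% → the inbound team
Cold: the inbound team 160/948 = 16.9%, Team North 101/1547 = 6.5% → the inbound team
Overall: the inbound team 226/1024 = 22.1%, Team North 119/1572 = 7.6% → the inbound team
The inbound team wins overall and in every lead group — no reversal.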